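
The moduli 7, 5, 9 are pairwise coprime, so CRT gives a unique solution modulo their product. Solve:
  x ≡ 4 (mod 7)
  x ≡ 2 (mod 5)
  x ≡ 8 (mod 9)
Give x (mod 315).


Moduli 7, 5, 9 are pairwise coprime; by CRT there is a unique solution modulo M = 7 · 5 · 9 = 315.
Solve pairwise, accumulating the modulus:
  Start with x ≡ 4 (mod 7).
  Combine with x ≡ 2 (mod 5): since gcd(7, 5) = 1, we get a unique residue mod 35.
    Write x = 4 + 7·t and substitute into x ≡ 2 (mod 5): 7·t ≡ 2 − 4 = -2 (mod 5).
    Reduce coefficients mod 5: 2·t ≡ 3 (mod 5).
    The inverse of 2 mod 5 is 3 (since 2·3 = 6 = 1·5 + 1), so t ≡ 3·3 = 9 ≡ 4 (mod 5).
    Then x = 4 + 7·4 = 32, valid modulo lcm(7, 5) = 35: x ≡ 32 (mod 35).
  Combine with x ≡ 8 (mod 9): since gcd(35, 9) = 1, we get a unique residue mod 315.
    Write x = 32 + 35·t and substitute into x ≡ 8 (mod 9): 35·t ≡ 8 − 32 = -24 (mod 9).
    Reduce coefficients mod 9: 8·t ≡ 3 (mod 9).
    The inverse of 8 mod 9 is 8 (since 8·8 = 64 = 7·9 + 1), so t ≡ 8·3 = 24 ≡ 6 (mod 9).
    Then x = 32 + 35·6 = 242, valid modulo lcm(35, 9) = 315: x ≡ 242 (mod 315).
Verify: 242 mod 7 = 4 ✓, 242 mod 5 = 2 ✓, 242 mod 9 = 8 ✓.

x ≡ 242 (mod 315).


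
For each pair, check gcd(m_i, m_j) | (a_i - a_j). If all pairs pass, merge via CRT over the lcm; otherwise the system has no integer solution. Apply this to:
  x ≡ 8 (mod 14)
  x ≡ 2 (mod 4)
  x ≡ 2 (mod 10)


Moduli 14, 4, 10 are not pairwise coprime, so CRT works modulo lcm(m_i) when all pairwise compatibility conditions hold.
Pairwise compatibility: gcd(m_i, m_j) must divide a_i - a_j for every pair.
Merge one congruence at a time:
  Start: x ≡ 8 (mod 14).
  Combine with x ≡ 2 (mod 4): gcd(14, 4) = 2; 2 - 8 = -6, which IS divisible by 2, so compatible.
    Write x = 8 + 14·t and substitute into x ≡ 2 (mod 4): 14·t ≡ 2 − 8 = -6 (mod 4).
    Divide the congruence (and modulus) by g = 2: 7·t ≡ -3 (mod 2).
    Reduce coefficients mod 2: 1·t ≡ 1 (mod 2).
    So t ≡ 1 (mod 2).
    Then x = 8 + 14·1 = 22, valid modulo lcm(14, 4) = 28: x ≡ 22 (mod 28).
  Combine with x ≡ 2 (mod 10): gcd(28, 10) = 2; 2 - 22 = -20, which IS divisible by 2, so compatible.
    Write x = 22 + 28·t and substitute into x ≡ 2 (mod 10): 28·t ≡ 2 − 22 = -20 (mod 10).
    Divide the congruence (and modulus) by g = 2: 14·t ≡ -10 (mod 5).
    Reduce coefficients mod 5: 4·t ≡ 0 (mod 5).
    The inverse of 4 mod 5 is 4 (since 4·4 = 16 = 3·5 + 1), so t ≡ 4·0 = 0 ≡ 0 (mod 5).
    Then x = 22 + 28·0 = 22, valid modulo lcm(28, 10) = 140: x ≡ 22 (mod 140).
Verify: 22 mod 14 = 8, 22 mod 4 = 2, 22 mod 10 = 2.

x ≡ 22 (mod 140).


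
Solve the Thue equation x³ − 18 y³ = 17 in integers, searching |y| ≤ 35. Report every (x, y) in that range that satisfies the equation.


The equation is x³ - 18y³ = 17. For fixed y, x³ = 18·y³ + 17, so a solution requires the RHS to be a perfect cube.
Strategy: iterate y from -35 to 35, compute RHS = 18·y³ + 17, and check whether it is a (positive or negative) perfect cube.
Check small values of y:
  y = 0: RHS = 17 is not a perfect cube.
  y = 1: RHS = 35 is not a perfect cube.
  y = -1: RHS = -1 = (-1)³ ⇒ x = -1 works.
  y = 2: RHS = 161 is not a perfect cube.
  y = -2: RHS = -127 is not a perfect cube.
  y = 3: RHS = 503 is not a perfect cube.
  y = -3: RHS = -469 is not a perfect cube.
Continuing the search up to |y| = 35 finds no further solutions beyond those listed.
Collected solutions: (-1, -1).

Solutions (with |y| ≤ 35): (-1, -1).


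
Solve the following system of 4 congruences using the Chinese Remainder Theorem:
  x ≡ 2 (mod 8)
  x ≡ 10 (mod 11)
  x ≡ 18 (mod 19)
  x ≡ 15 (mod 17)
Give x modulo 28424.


Product of moduli M = 8 · 11 · 19 · 17 = 28424.
Merge one congruence at a time:
  Start: x ≡ 2 (mod 8).
  Combine with x ≡ 10 (mod 11); new modulus lcm = 88.
    Write x = 2 + 8·t and substitute into x ≡ 10 (mod 11): 8·t ≡ 10 − 2 = 8 (mod 11).
    The inverse of 8 mod 11 is 7 (since 8·7 = 56 = 5·11 + 1), so t ≡ 7·8 = 56 ≡ 1 (mod 11).
    Then x = 2 + 8·1 = 10, valid modulo lcm(8, 11) = 88: x ≡ 10 (mod 88).
  Combine with x ≡ 18 (mod 19); new modulus lcm = 1672.
    Write x = 10 + 88·t and substitute into x ≡ 18 (mod 19): 88·t ≡ 18 − 10 = 8 (mod 19).
    Reduce coefficients mod 19: 12·t ≡ 8 (mod 19).
    The inverse of 12 mod 19 is 8 (since 12·8 = 96 = 5·19 + 1), so t ≡ 8·8 = 64 ≡ 7 (mod 19).
    Then x = 10 + 88·7 = 626, valid modulo lcm(88, 19) = 1672: x ≡ 626 (mod 1672).
  Combine with x ≡ 15 (mod 17); new modulus lcm = 28424.
    Write x = 626 + 1672·t and substitute into x ≡ 15 (mod 17): 1672·t ≡ 15 − 626 = -611 (mod 17).
    Reduce coefficients mod 17: 6·t ≡ 1 (mod 17).
    The inverse of 6 mod 17 is 3 (since 6·3 = 18 = 1·17 + 1), so t ≡ 3·1 = 3 ≡ 3 (mod 17).
    Then x = 626 + 1672·3 = 5642, valid modulo lcm(1672, 17) = 28424: x ≡ 5642 (mod 28424).
Verify against each original: 5642 mod 8 = 2, 5642 mod 11 = 10, 5642 mod 19 = 18, 5642 mod 17 = 15.

x ≡ 5642 (mod 28424).


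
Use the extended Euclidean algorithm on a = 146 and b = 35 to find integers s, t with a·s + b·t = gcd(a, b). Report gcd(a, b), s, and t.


Euclidean algorithm on (146, 35) — divide until remainder is 0:
  146 = 4 · 35 + 6
  35 = 5 · 6 + 5
  6 = 1 · 5 + 1
  5 = 5 · 1 + 0
gcd(146, 35) = 1.
Track Bezout coefficients alongside the remainders: start with r₀ = 146 = a·1 + b·0 (s = 1, t = 0) and r₁ = 35 = a·0 + b·1 (s = 0, t = 1); each new remainder r_{k+1} = r_{k-1} − q_k·r_k inherits s_{k+1} = s_{k-1} − q_k·s_k, t_{k+1} = t_{k-1} − q_k·t_k, so r_k = a·s_k + b·t_k at every step:
  q = 4: r = 6, s = 1 − 4·0 = 1, t = 0 − 4·1 = -4  (check: 146·1 + 35·(-4) = 6)
  q = 5: r = 5, s = 0 − 5·1 = -5, t = 1 − 5·(-4) = 21  (check: 146·(-5) + 35·21 = 5)
  q = 1: r = 1, s = 1 − 1·(-5) = 6, t = -4 − 1·21 = -25  (check: 146·6 + 35·(-25) = 1)
The row with r = 1 (the gcd) gives the Bezout coefficients s = 6, t = -25.
Result: 146 · (6) + 35 · (-25) = 1.

gcd(146, 35) = 1; s = 6, t = -25 (check: 146·6 + 35·(-25) = 1).


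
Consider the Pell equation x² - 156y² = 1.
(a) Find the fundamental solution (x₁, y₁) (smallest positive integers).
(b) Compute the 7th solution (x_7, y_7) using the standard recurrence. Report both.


Step 1: Find the fundamental solution (x₁, y₁) of x² - 156y² = 1.
  Expand √156 as a continued fraction. a₀ = ⌊√156⌋ = 12; iterate m_{k+1} = d_k·a_k − m_k, d_{k+1} = (156 − m_{k+1}²)/d_k, a_{k+1} = ⌊(a₀ + m_{k+1})/d_{k+1}⌋ (starting m₀ = 0, d₀ = 1), with convergents p_k = a_k·p_{k-1} + p_{k-2}, q_k = a_k·q_{k-1} + q_{k-2} (p₋₁ = 1, q₋₁ = 0):
  k = 0: a₀ = 12; p₀/q₀ = 12/1; p₀² − 156·q₀² = 144 − 156 = -12.
  k = 1: m = 12, d = 12, a = ⌊(12 + 12)/12⌋ = 2; p/q = (2·12 + 1)/(2·1 + 0) = 25/2; p² − 156·q² = 625 − 624 = 1.
  The first convergent with p² − 156·q² = 1 gives the fundamental solution (x₁, y₁) = (25, 2).
Step 2: Apply the recurrence (x_{n+1}, y_{n+1}) = (x₁x_n + 156y₁y_n, x₁y_n + y₁x_n) repeatedly.
  From (x_1, y_1) = (25, 2): x_2 = 25·25 + 156·2·2 = 1249; y_2 = 25·2 + 2·25 = 100.
  From (x_2, y_2) = (1249, 100): x_3 = 25·1249 + 156·2·100 = 62425; y_3 = 25·100 + 2·1249 = 4998.
  From (x_3, y_3) = (62425, 4998): x_4 = 25·62425 + 156·2·4998 = 3120001; y_4 = 25·4998 + 2·62425 = 249800.
  From (x_4, y_4) = (3120001, 249800): x_5 = 25·3120001 + 156·2·249800 = 155937625; y_5 = 25·249800 + 2·3120001 = 12485002.
  From (x_5, y_5) = (155937625, 12485002): x_6 = 25·155937625 + 156·2·12485002 = 7793761249; y_6 = 25·12485002 + 2·155937625 = 624000300.
  From (x_6, y_6) = (7793761249, 624000300): x_7 = 25·7793761249 + 156·2·624000300 = 389532124825; y_7 = 25·624000300 + 2·7793761249 = 31187529998.
Step 3: Verify x_7² - 156·y_7² = 151735276270679381280625 - 151735276270679381280624 = 1 (should be 1). ✓

(x_1, y_1) = (25, 2); (x_7, y_7) = (389532124825, 31187529998).


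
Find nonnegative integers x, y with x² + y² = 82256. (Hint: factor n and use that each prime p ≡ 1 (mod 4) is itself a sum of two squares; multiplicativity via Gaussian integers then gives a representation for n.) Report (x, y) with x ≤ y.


Step 1: Factor n = 82256 = 2^4 · 53 · 97.
Step 2: Check the mod-4 condition on each prime factor: 2 = 2 (special); 53 ≡ 1 (mod 4), exponent 1; 97 ≡ 1 (mod 4), exponent 1.
All primes ≡ 3 (mod 4) appear to even exponent (or don't appear), so by the two-squares theorem n IS expressible as a sum of two squares.
Step 3: Build a representation. Group n = k² · m with k = 4 and m = 53 · 97 = 5141 (a product of primes ≡ 1 (mod 4)); a representation of m scales to one of n via (k·x)² + (k·y)² = k²(x² + y²). Each prime p ≡ 1 (mod 4) is itself a sum of two squares; find a² by testing p − a² for a perfect square:
  53: 53 − 1² = 52, 53 − 2² = 49 = 7² ⇒ 53 = 2² + 7².
  97: 97 − 1² = 96, 97 − 2² = 93, 97 − 3² = 88, 97 − 4² = 81 = 9² ⇒ 97 = 4² + 9².
  Combine using the Brahmagupta–Fibonacci identity (a² + b²)(c² + d²) = (ac − bd)² + (ad + bc)² = (ac + bd)² + (ad − bc)²:
  53 · 97 = 5141: from (2² + 7²)(4² + 9²), take (2·4 − 7·9, 2·9 + 7·4) = (8 − 63, 18 + 28) = (-55, 46); dropping signs (only squares matter) gives (55, 46); check 55² + 46² = 3025 + 2116 = 5141 ✓.
  Scale by k = 4: (4·55, 4·46) = (220, 184).
Step 4: Order so x ≤ y and verify: 184² + 220² = 33856 + 48400 = 82256 = n. ✓

n = 82256 = 184² + 220² (one valid representation with x ≤ y).


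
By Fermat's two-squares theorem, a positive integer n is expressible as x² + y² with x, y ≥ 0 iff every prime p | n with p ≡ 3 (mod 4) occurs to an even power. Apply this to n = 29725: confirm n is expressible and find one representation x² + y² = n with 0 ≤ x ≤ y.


Step 1: Factor n = 29725 = 5^2 · 29 · 41.
Step 2: Check the mod-4 condition on each prime factor: 5 ≡ 1 (mod 4), exponent 2; 29 ≡ 1 (mod 4), exponent 1; 41 ≡ 1 (mod 4), exponent 1.
All primes ≡ 3 (mod 4) appear to even exponent (or don't appear), so by the two-squares theorem n IS expressible as a sum of two squares.
Step 3: Build a representation. Group n = k² · m with k = 5 and m = 29 · 41 = 1189 (a product of primes ≡ 1 (mod 4)); a representation of m scales to one of n via (k·x)² + (k·y)² = k²(x² + y²). Each prime p ≡ 1 (mod 4) is itself a sum of two squares; find a² by testing p − a² for a perfect square:
  29: 29 − 1² = 28, 29 − 2² = 25 = 5² ⇒ 29 = 2² + 5².
  41: 41 − 1² = 40, 41 − 2² = 37, 41 − 3² = 32, 41 − 4² = 25 = 5² ⇒ 41 = 4² + 5².
  Combine using the Brahmagupta–Fibonacci identity (a² + b²)(c² + d²) = (ac − bd)² + (ad + bc)² = (ac + bd)² + (ad − bc)²:
  29 · 41 = 1189: from (2² + 5²)(4² + 5²), take (2·4 − 5·5, 2·5 + 5·4) = (8 − 25, 10 + 20) = (-17, 30); dropping signs (only squares matter) gives (17, 30); check 17² + 30² = 289 + 900 = 1189 ✓.
  Scale by k = 5: (5·17, 5·30) = (85, 150).
Step 4: Order so x ≤ y and verify: 85² + 150² = 7225 + 22500 = 29725 = n. ✓

n = 29725 = 85² + 150² (one valid representation with x ≤ y).


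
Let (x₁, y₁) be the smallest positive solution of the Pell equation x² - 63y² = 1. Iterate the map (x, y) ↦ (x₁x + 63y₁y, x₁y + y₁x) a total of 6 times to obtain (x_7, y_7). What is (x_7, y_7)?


Step 1: Find the fundamental solution (x₁, y₁) of x² - 63y² = 1.
  Expand √63 as a continued fraction. a₀ = ⌊√63⌋ = 7; iterate m_{k+1} = d_k·a_k − m_k, d_{k+1} = (63 − m_{k+1}²)/d_k, a_{k+1} = ⌊(a₀ + m_{k+1})/d_{k+1}⌋ (starting m₀ = 0, d₀ = 1), with convergents p_k = a_k·p_{k-1} + p_{k-2}, q_k = a_k·q_{k-1} + q_{k-2} (p₋₁ = 1, q₋₁ = 0):
  k = 0: a₀ = 7; p₀/q₀ = 7/1; p₀² − 63·q₀² = 49 − 63 = -14.
  k = 1: m = 7, d = 14, a = ⌊(7 + 7)/14⌋ = 1; p/q = (1·7 + 1)/(1·1 + 0) = 8/1; p² − 63·q² = 64 − 63 = 1.
  The first convergent with p² − 63·q² = 1 gives the fundamental solution (x₁, y₁) = (8, 1).
Step 2: Apply the recurrence (x_{n+1}, y_{n+1}) = (x₁x_n + 63y₁y_n, x₁y_n + y₁x_n) repeatedly.
  From (x_1, y_1) = (8, 1): x_2 = 8·8 + 63·1·1 = 127; y_2 = 8·1 + 1·8 = 16.
  From (x_2, y_2) = (127, 16): x_3 = 8·127 + 63·1·16 = 2024; y_3 = 8·16 + 1·127 = 255.
  From (x_3, y_3) = (2024, 255): x_4 = 8·2024 + 63·1·255 = 32257; y_4 = 8·255 + 1·2024 = 4064.
  From (x_4, y_4) = (32257, 4064): x_5 = 8·32257 + 63·1·4064 = 514088; y_5 = 8·4064 + 1·32257 = 64769.
  From (x_5, y_5) = (514088, 64769): x_6 = 8·514088 + 63·1·64769 = 8193151; y_6 = 8·64769 + 1·514088 = 1032240.
  From (x_6, y_6) = (8193151, 1032240): x_7 = 8·8193151 + 63·1·1032240 = 130576328; y_7 = 8·1032240 + 1·8193151 = 16451071.
Step 3: Verify x_7² - 63·y_7² = 17050177433963584 - 17050177433963583 = 1 (should be 1). ✓

(x_1, y_1) = (8, 1); (x_7, y_7) = (130576328, 16451071).


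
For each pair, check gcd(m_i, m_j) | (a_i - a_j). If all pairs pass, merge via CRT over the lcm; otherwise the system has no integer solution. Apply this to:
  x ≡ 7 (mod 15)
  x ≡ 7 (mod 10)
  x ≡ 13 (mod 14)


Moduli 15, 10, 14 are not pairwise coprime, so CRT works modulo lcm(m_i) when all pairwise compatibility conditions hold.
Pairwise compatibility: gcd(m_i, m_j) must divide a_i - a_j for every pair.
Merge one congruence at a time:
  Start: x ≡ 7 (mod 15).
  Combine with x ≡ 7 (mod 10): gcd(15, 10) = 5; 7 - 7 = 0, which IS divisible by 5, so compatible.
    Write x = 7 + 15·t and substitute into x ≡ 7 (mod 10): 15·t ≡ 7 − 7 = 0 (mod 10).
    Divide the congruence (and modulus) by g = 5: 3·t ≡ 0 (mod 2).
    Reduce coefficients mod 2: 1·t ≡ 0 (mod 2).
    So t ≡ 0 (mod 2).
    Then x = 7 + 15·0 = 7, valid modulo lcm(15, 10) = 30: x ≡ 7 (mod 30).
  Combine with x ≡ 13 (mod 14): gcd(30, 14) = 2; 13 - 7 = 6, which IS divisible by 2, so compatible.
    Write x = 7 + 30·t and substitute into x ≡ 13 (mod 14): 30·t ≡ 13 − 7 = 6 (mod 14).
    Divide the congruence (and modulus) by g = 2: 15·t ≡ 3 (mod 7).
    Reduce coefficients mod 7: 1·t ≡ 3 (mod 7).
    So t ≡ 3 (mod 7).
    Then x = 7 + 30·3 = 97, valid modulo lcm(30, 14) = 210: x ≡ 97 (mod 210).
Verify: 97 mod 15 = 7, 97 mod 10 = 7, 97 mod 14 = 13.

x ≡ 97 (mod 210).


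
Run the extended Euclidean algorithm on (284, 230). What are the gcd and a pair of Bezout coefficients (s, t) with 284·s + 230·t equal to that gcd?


Euclidean algorithm on (284, 230) — divide until remainder is 0:
  284 = 1 · 230 + 54
  230 = 4 · 54 + 14
  54 = 3 · 14 + 12
  14 = 1 · 12 + 2
  12 = 6 · 2 + 0
gcd(284, 230) = 2.
Track Bezout coefficients alongside the remainders: start with r₀ = 284 = a·1 + b·0 (s = 1, t = 0) and r₁ = 230 = a·0 + b·1 (s = 0, t = 1); each new remainder r_{k+1} = r_{k-1} − q_k·r_k inherits s_{k+1} = s_{k-1} − q_k·s_k, t_{k+1} = t_{k-1} − q_k·t_k, so r_k = a·s_k + b·t_k at every step:
  q = 1: r = 54, s = 1 − 1·0 = 1, t = 0 − 1·1 = -1  (check: 284·1 + 230·(-1) = 54)
  q = 4: r = 14, s = 0 − 4·1 = -4, t = 1 − 4·(-1) = 5  (check: 284·(-4) + 230·5 = 14)
  q = 3: r = 12, s = 1 − 3·(-4) = 13, t = -1 − 3·5 = -16  (check: 284·13 + 230·(-16) = 12)
  q = 1: r = 2, s = -4 − 1·13 = -17, t = 5 − 1·(-16) = 21  (check: 284·(-17) + 230·21 = 2)
The row with r = 2 (the gcd) gives the Bezout coefficients s = -17, t = 21.
Result: 284 · (-17) + 230 · (21) = 2.

gcd(284, 230) = 2; s = -17, t = 21 (check: 284·(-17) + 230·21 = 2).


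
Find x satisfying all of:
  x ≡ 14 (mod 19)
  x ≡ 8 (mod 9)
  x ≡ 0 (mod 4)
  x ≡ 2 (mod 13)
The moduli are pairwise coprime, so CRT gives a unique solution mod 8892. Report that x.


Product of moduli M = 19 · 9 · 4 · 13 = 8892.
Merge one congruence at a time:
  Start: x ≡ 14 (mod 19).
  Combine with x ≡ 8 (mod 9); new modulus lcm = 171.
    Write x = 14 + 19·t and substitute into x ≡ 8 (mod 9): 19·t ≡ 8 − 14 = -6 (mod 9).
    Reduce coefficients mod 9: 1·t ≡ 3 (mod 9).
    So t ≡ 3 (mod 9).
    Then x = 14 + 19·3 = 71, valid modulo lcm(19, 9) = 171: x ≡ 71 (mod 171).
  Combine with x ≡ 0 (mod 4); new modulus lcm = 684.
    Write x = 71 + 171·t and substitute into x ≡ 0 (mod 4): 171·t ≡ 0 − 71 = -71 (mod 4).
    Reduce coefficients mod 4: 3·t ≡ 1 (mod 4).
    The inverse of 3 mod 4 is 3 (since 3·3 = 9 = 2·4 + 1), so t ≡ 3·1 = 3 ≡ 3 (mod 4).
    Then x = 71 + 171·3 = 584, valid modulo lcm(171, 4) = 684: x ≡ 584 (mod 684).
  Combine with x ≡ 2 (mod 13); new modulus lcm = 8892.
    Write x = 584 + 684·t and substitute into x ≡ 2 (mod 13): 684·t ≡ 2 − 584 = -582 (mod 13).
    Reduce coefficients mod 13: 8·t ≡ 3 (mod 13).
    The inverse of 8 mod 13 is 5 (since 8·5 = 40 = 3·13 + 1), so t ≡ 5·3 = 15 ≡ 2 (mod 13).
    Then x = 584 + 684·2 = 1952, valid modulo lcm(684, 13) = 8892: x ≡ 1952 (mod 8892).
Verify against each original: 1952 mod 19 = 14, 1952 mod 9 = 8, 1952 mod 4 = 0, 1952 mod 13 = 2.

x ≡ 1952 (mod 8892).


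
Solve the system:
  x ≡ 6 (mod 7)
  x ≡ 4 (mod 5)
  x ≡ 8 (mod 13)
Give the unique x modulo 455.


Moduli 7, 5, 13 are pairwise coprime; by CRT there is a unique solution modulo M = 7 · 5 · 13 = 455.
Solve pairwise, accumulating the modulus:
  Start with x ≡ 6 (mod 7).
  Combine with x ≡ 4 (mod 5): since gcd(7, 5) = 1, we get a unique residue mod 35.
    Write x = 6 + 7·t and substitute into x ≡ 4 (mod 5): 7·t ≡ 4 − 6 = -2 (mod 5).
    Reduce coefficients mod 5: 2·t ≡ 3 (mod 5).
    The inverse of 2 mod 5 is 3 (since 2·3 = 6 = 1·5 + 1), so t ≡ 3·3 = 9 ≡ 4 (mod 5).
    Then x = 6 + 7·4 = 34, valid modulo lcm(7, 5) = 35: x ≡ 34 (mod 35).
  Combine with x ≡ 8 (mod 13): since gcd(35, 13) = 1, we get a unique residue mod 455.
    Write x = 34 + 35·t and substitute into x ≡ 8 (mod 13): 35·t ≡ 8 − 34 = -26 (mod 13).
    Reduce coefficients mod 13: 9·t ≡ 0 (mod 13).
    The inverse of 9 mod 13 is 3 (since 9·3 = 27 = 2·13 + 1), so t ≡ 3·0 = 0 ≡ 0 (mod 13).
    Then x = 34 + 35·0 = 34, valid modulo lcm(35, 13) = 455: x ≡ 34 (mod 455).
Verify: 34 mod 7 = 6 ✓, 34 mod 5 = 4 ✓, 34 mod 13 = 8 ✓.

x ≡ 34 (mod 455).


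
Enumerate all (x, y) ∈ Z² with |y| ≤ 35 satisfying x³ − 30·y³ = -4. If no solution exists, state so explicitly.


The equation is x³ - 30y³ = -4. For fixed y, x³ = 30·y³ − 4, so a solution requires the RHS to be a perfect cube.
Strategy: iterate y from -35 to 35, compute RHS = 30·y³ − 4, and check whether it is a (positive or negative) perfect cube.
Check small values of y:
  y = 0: RHS = -4 is not a perfect cube.
  y = 1: RHS = 26 is not a perfect cube.
  y = -1: RHS = -34 is not a perfect cube.
  y = 2: RHS = 236 is not a perfect cube.
  y = -2: RHS = -244 is not a perfect cube.
  y = 3: RHS = 806 is not a perfect cube.
  y = -3: RHS = -814 is not a perfect cube.
Continuing the search up to |y| = 35 finds no solutions either.
No (x, y) in the scanned range satisfies the equation.

No integer solutions with |y| ≤ 35.


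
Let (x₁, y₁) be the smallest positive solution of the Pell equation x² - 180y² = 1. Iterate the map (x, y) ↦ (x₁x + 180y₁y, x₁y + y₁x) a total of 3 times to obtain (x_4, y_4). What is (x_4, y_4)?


Step 1: Find the fundamental solution (x₁, y₁) of x² - 180y² = 1.
  Expand √180 as a continued fraction. a₀ = ⌊√180⌋ = 13; iterate m_{k+1} = d_k·a_k − m_k, d_{k+1} = (180 − m_{k+1}²)/d_k, a_{k+1} = ⌊(a₀ + m_{k+1})/d_{k+1}⌋ (starting m₀ = 0, d₀ = 1), with convergents p_k = a_k·p_{k-1} + p_{k-2}, q_k = a_k·q_{k-1} + q_{k-2} (p₋₁ = 1, q₋₁ = 0):
  k = 0: a₀ = 13; p₀/q₀ = 13/1; p₀² − 180·q₀² = 169 − 180 = -11.
  k = 1: m = 13, d = 11, a = ⌊(13 + 13)/11⌋ = 2; p/q = (2·13 + 1)/(2·1 + 0) = 27/2; p² − 180·q² = 729 − 720 = 9.
  k = 2: m = 9, d = 9, a = ⌊(13 + 9)/9⌋ = 2; p/q = (2·27 + 13)/(2·2 + 1) = 67/5; p² − 180·q² = 4489 − 4500 = -11.
  k = 3: m = 9, d = 11, a = ⌊(13 + 9)/11⌋ = 2; p/q = (2·67 + 27)/(2·5 + 2) = 161/12; p² − 180·q² = 25921 − 25920 = 1.
  The first convergent with p² − 180·q² = 1 gives the fundamental solution (x₁, y₁) = (161, 12).
Step 2: Apply the recurrence (x_{n+1}, y_{n+1}) = (x₁x_n + 180y₁y_n, x₁y_n + y₁x_n) repeatedly.
  From (x_1, y_1) = (161, 12): x_2 = 161·161 + 180·12·12 = 51841; y_2 = 161·12 + 12·161 = 3864.
  From (x_2, y_2) = (51841, 3864): x_3 = 161·51841 + 180·12·3864 = 16692641; y_3 = 161·3864 + 12·51841 = 1244196.
  From (x_3, y_3) = (16692641, 1244196): x_4 = 161·16692641 + 180·12·1244196 = 5374978561; y_4 = 161·1244196 + 12·16692641 = 400627248.
Step 3: Verify x_4² - 180·y_4² = 28890394531209630721 - 28890394531209630720 = 1 (should be 1). ✓

(x_1, y_1) = (161, 12); (x_4, y_4) = (5374978561, 400627248).


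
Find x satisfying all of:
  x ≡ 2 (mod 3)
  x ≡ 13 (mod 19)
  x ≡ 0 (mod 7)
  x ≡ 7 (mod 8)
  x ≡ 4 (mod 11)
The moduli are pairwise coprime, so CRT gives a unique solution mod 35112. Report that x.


Product of moduli M = 3 · 19 · 7 · 8 · 11 = 35112.
Merge one congruence at a time:
  Start: x ≡ 2 (mod 3).
  Combine with x ≡ 13 (mod 19); new modulus lcm = 57.
    Write x = 2 + 3·t and substitute into x ≡ 13 (mod 19): 3·t ≡ 13 − 2 = 11 (mod 19).
    The inverse of 3 mod 19 is 13 (since 3·13 = 39 = 2·19 + 1), so t ≡ 13·11 = 143 ≡ 10 (mod 19).
    Then x = 2 + 3·10 = 32, valid modulo lcm(3, 19) = 57: x ≡ 32 (mod 57).
  Combine with x ≡ 0 (mod 7); new modulus lcm = 399.
    Write x = 32 + 57·t and substitute into x ≡ 0 (mod 7): 57·t ≡ 0 − 32 = -32 (mod 7).
    Reduce coefficients mod 7: 1·t ≡ 3 (mod 7).
    So t ≡ 3 (mod 7).
    Then x = 32 + 57·3 = 203, valid modulo lcm(57, 7) = 399: x ≡ 203 (mod 399).
  Combine with x ≡ 7 (mod 8); new modulus lcm = 3192.
    Write x = 203 + 399·t and substitute into x ≡ 7 (mod 8): 399·t ≡ 7 − 203 = -196 (mod 8).
    Reduce coefficients mod 8: 7·t ≡ 4 (mod 8).
    The inverse of 7 mod 8 is 7 (since 7·7 = 49 = 6·8 + 1), so t ≡ 7·4 = 28 ≡ 4 (mod 8).
    Then x = 203 + 399·4 = 1799, valid modulo lcm(399, 8) = 3192: x ≡ 1799 (mod 3192).
  Combine with x ≡ 4 (mod 11); new modulus lcm = 35112.
    Write x = 1799 + 3192·t and substitute into x ≡ 4 (mod 11): 3192·t ≡ 4 − 1799 = -1795 (mod 11).
    Reduce coefficients mod 11: 2·t ≡ 9 (mod 11).
    The inverse of 2 mod 11 is 6 (since 2·6 = 12 = 1·11 + 1), so t ≡ 6·9 = 54 ≡ 10 (mod 11).
    Then x = 1799 + 3192·10 = 33719, valid modulo lcm(3192, 11) = 35112: x ≡ 33719 (mod 35112).
Verify against each original: 33719 mod 3 = 2, 33719 mod 19 = 13, 33719 mod 7 = 0, 33719 mod 8 = 7, 33719 mod 11 = 4.

x ≡ 33719 (mod 35112).


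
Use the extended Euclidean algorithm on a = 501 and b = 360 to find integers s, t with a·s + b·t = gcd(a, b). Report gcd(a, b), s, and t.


Euclidean algorithm on (501, 360) — divide until remainder is 0:
  501 = 1 · 360 + 141
  360 = 2 · 141 + 78
  141 = 1 · 78 + 63
  78 = 1 · 63 + 15
  63 = 4 · 15 + 3
  15 = 5 · 3 + 0
gcd(501, 360) = 3.
Track Bezout coefficients alongside the remainders: start with r₀ = 501 = a·1 + b·0 (s = 1, t = 0) and r₁ = 360 = a·0 + b·1 (s = 0, t = 1); each new remainder r_{k+1} = r_{k-1} − q_k·r_k inherits s_{k+1} = s_{k-1} − q_k·s_k, t_{k+1} = t_{k-1} − q_k·t_k, so r_k = a·s_k + b·t_k at every step:
  q = 1: r = 141, s = 1 − 1·0 = 1, t = 0 − 1·1 = -1  (check: 501·1 + 360·(-1) = 141)
  q = 2: r = 78, s = 0 − 2·1 = -2, t = 1 − 2·(-1) = 3  (check: 501·(-2) + 360·3 = 78)
  q = 1: r = 63, s = 1 − 1·(-2) = 3, t = -1 − 1·3 = -4  (check: 501·3 + 360·(-4) = 63)
  q = 1: r = 15, s = -2 − 1·3 = -5, t = 3 − 1·(-4) = 7  (check: 501·(-5) + 360·7 = 15)
  q = 4: r = 3, s = 3 − 4·(-5) = 23, t = -4 − 4·7 = -32  (check: 501·23 + 360·(-32) = 3)
The row with r = 3 (the gcd) gives the Bezout coefficients s = 23, t = -32.
Result: 501 · (23) + 360 · (-32) = 3.

gcd(501, 360) = 3; s = 23, t = -32 (check: 501·23 + 360·(-32) = 3).


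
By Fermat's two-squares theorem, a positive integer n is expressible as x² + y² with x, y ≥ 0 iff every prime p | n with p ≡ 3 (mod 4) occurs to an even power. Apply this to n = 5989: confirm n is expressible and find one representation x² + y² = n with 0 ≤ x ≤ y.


Step 1: Factor n = 5989 = 53 · 113.
Step 2: Check the mod-4 condition on each prime factor: 53 ≡ 1 (mod 4), exponent 1; 113 ≡ 1 (mod 4), exponent 1.
All primes ≡ 3 (mod 4) appear to even exponent (or don't appear), so by the two-squares theorem n IS expressible as a sum of two squares.
Step 3: Build a representation. Here n = 53 · 113 is a product of primes ≡ 1 (mod 4). Each prime p ≡ 1 (mod 4) is itself a sum of two squares; find a² by testing p − a² for a perfect square:
  53: 53 − 1² = 52, 53 − 2² = 49 = 7² ⇒ 53 = 2² + 7².
  113: 113 − 1² = 112, 113 − 2² = 109, 113 − 3² = 104, 113 − 4² = 97, 113 − 5² = 88, 113 − 6² = 77, 113 − 7² = 64 = 8² ⇒ 113 = 7² + 8².
  Combine using the Brahmagupta–Fibonacci identity (a² + b²)(c² + d²) = (ac − bd)² + (ad + bc)² = (ac + bd)² + (ad − bc)²:
  53 · 113 = 5989: from (2² + 7²)(7² + 8²), take (2·7 − 7·8, 2·8 + 7·7) = (14 − 56, 16 + 49) = (-42, 65); dropping signs (only squares matter) gives (42, 65); check 42² + 65² = 1764 + 4225 = 5989 ✓.
Step 4: Order so x ≤ y and verify: 42² + 65² = 1764 + 4225 = 5989 = n. ✓

n = 5989 = 42² + 65² (one valid representation with x ≤ y).


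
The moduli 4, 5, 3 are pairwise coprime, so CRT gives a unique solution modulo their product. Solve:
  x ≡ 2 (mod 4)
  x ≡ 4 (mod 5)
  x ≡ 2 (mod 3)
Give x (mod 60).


Moduli 4, 5, 3 are pairwise coprime; by CRT there is a unique solution modulo M = 4 · 5 · 3 = 60.
Solve pairwise, accumulating the modulus:
  Start with x ≡ 2 (mod 4).
  Combine with x ≡ 4 (mod 5): since gcd(4, 5) = 1, we get a unique residue mod 20.
    Write x = 2 + 4·t and substitute into x ≡ 4 (mod 5): 4·t ≡ 4 − 2 = 2 (mod 5).
    The inverse of 4 mod 5 is 4 (since 4·4 = 16 = 3·5 + 1), so t ≡ 4·2 = 8 ≡ 3 (mod 5).
    Then x = 2 + 4·3 = 14, valid modulo lcm(4, 5) = 20: x ≡ 14 (mod 20).
  Combine with x ≡ 2 (mod 3): since gcd(20, 3) = 1, we get a unique residue mod 60.
    Write x = 14 + 20·t and substitute into x ≡ 2 (mod 3): 20·t ≡ 2 − 14 = -12 (mod 3).
    Reduce coefficients mod 3: 2·t ≡ 0 (mod 3).
    The inverse of 2 mod 3 is 2 (since 2·2 = 4 = 1·3 + 1), so t ≡ 2·0 = 0 ≡ 0 (mod 3).
    Then x = 14 + 20·0 = 14, valid modulo lcm(20, 3) = 60: x ≡ 14 (mod 60).
Verify: 14 mod 4 = 2 ✓, 14 mod 5 = 4 ✓, 14 mod 3 = 2 ✓.

x ≡ 14 (mod 60).


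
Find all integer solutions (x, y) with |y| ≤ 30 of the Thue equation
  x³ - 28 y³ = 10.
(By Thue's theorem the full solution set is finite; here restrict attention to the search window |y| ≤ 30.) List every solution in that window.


The equation is x³ - 28y³ = 10. For fixed y, x³ = 28·y³ + 10, so a solution requires the RHS to be a perfect cube.
Strategy: iterate y from -30 to 30, compute RHS = 28·y³ + 10, and check whether it is a (positive or negative) perfect cube.
Check small values of y:
  y = 0: RHS = 10 is not a perfect cube.
  y = 1: RHS = 38 is not a perfect cube.
  y = -1: RHS = -18 is not a perfect cube.
  y = 2: RHS = 234 is not a perfect cube.
  y = -2: RHS = -214 is not a perfect cube.
  y = 3: RHS = 766 is not a perfect cube.
  y = -3: RHS = -746 is not a perfect cube.
Continuing the search up to |y| = 30 finds no solutions either.
No (x, y) in the scanned range satisfies the equation.

No integer solutions with |y| ≤ 30.


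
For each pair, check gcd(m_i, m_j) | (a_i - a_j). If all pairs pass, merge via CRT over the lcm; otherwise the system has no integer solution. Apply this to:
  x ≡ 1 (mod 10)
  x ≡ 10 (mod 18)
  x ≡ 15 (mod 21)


Moduli 10, 18, 21 are not pairwise coprime, so CRT works modulo lcm(m_i) when all pairwise compatibility conditions hold.
Pairwise compatibility: gcd(m_i, m_j) must divide a_i - a_j for every pair.
Merge one congruence at a time:
  Start: x ≡ 1 (mod 10).
  Combine with x ≡ 10 (mod 18): gcd(10, 18) = 2, and 10 - 1 = 9 is NOT divisible by 2.
    ⇒ system is inconsistent (no integer solution).

No solution (the system is inconsistent).


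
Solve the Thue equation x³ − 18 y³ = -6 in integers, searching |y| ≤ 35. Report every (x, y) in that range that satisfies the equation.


The equation is x³ - 18y³ = -6. For fixed y, x³ = 18·y³ − 6, so a solution requires the RHS to be a perfect cube.
Strategy: iterate y from -35 to 35, compute RHS = 18·y³ − 6, and check whether it is a (positive or negative) perfect cube.
Check small values of y:
  y = 0: RHS = -6 is not a perfect cube.
  y = 1: RHS = 12 is not a perfect cube.
  y = -1: RHS = -24 is not a perfect cube.
  y = 2: RHS = 138 is not a perfect cube.
  y = -2: RHS = -150 is not a perfect cube.
  y = 3: RHS = 480 is not a perfect cube.
  y = -3: RHS = -492 is not a perfect cube.
Continuing the search up to |y| = 35 finds no solutions either.
No (x, y) in the scanned range satisfies the equation.

No integer solutions with |y| ≤ 35.


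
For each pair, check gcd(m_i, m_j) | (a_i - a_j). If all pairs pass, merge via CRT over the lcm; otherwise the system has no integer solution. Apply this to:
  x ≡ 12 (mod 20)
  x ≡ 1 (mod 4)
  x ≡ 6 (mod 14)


Moduli 20, 4, 14 are not pairwise coprime, so CRT works modulo lcm(m_i) when all pairwise compatibility conditions hold.
Pairwise compatibility: gcd(m_i, m_j) must divide a_i - a_j for every pair.
Merge one congruence at a time:
  Start: x ≡ 12 (mod 20).
  Combine with x ≡ 1 (mod 4): gcd(20, 4) = 4, and 1 - 12 = -11 is NOT divisible by 4.
    ⇒ system is inconsistent (no integer solution).

No solution (the system is inconsistent).


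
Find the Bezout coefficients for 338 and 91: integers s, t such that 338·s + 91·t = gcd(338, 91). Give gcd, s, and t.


Euclidean algorithm on (338, 91) — divide until remainder is 0:
  338 = 3 · 91 + 65
  91 = 1 · 65 + 26
  65 = 2 · 26 + 13
  26 = 2 · 13 + 0
gcd(338, 91) = 13.
Track Bezout coefficients alongside the remainders: start with r₀ = 338 = a·1 + b·0 (s = 1, t = 0) and r₁ = 91 = a·0 + b·1 (s = 0, t = 1); each new remainder r_{k+1} = r_{k-1} − q_k·r_k inherits s_{k+1} = s_{k-1} − q_k·s_k, t_{k+1} = t_{k-1} − q_k·t_k, so r_k = a·s_k + b·t_k at every step:
  q = 3: r = 65, s = 1 − 3·0 = 1, t = 0 − 3·1 = -3  (check: 338·1 + 91·(-3) = 65)
  q = 1: r = 26, s = 0 − 1·1 = -1, t = 1 − 1·(-3) = 4  (check: 338·(-1) + 91·4 = 26)
  q = 2: r = 13, s = 1 − 2·(-1) = 3, t = -3 − 2·4 = -11  (check: 338·3 + 91·(-11) = 13)
The row with r = 13 (the gcd) gives the Bezout coefficients s = 3, t = -11.
Result: 338 · (3) + 91 · (-11) = 13.

gcd(338, 91) = 13; s = 3, t = -11 (check: 338·3 + 91·(-11) = 13).


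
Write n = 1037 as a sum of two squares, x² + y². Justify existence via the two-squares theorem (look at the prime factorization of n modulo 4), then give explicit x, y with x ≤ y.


Step 1: Factor n = 1037 = 17 · 61.
Step 2: Check the mod-4 condition on each prime factor: 17 ≡ 1 (mod 4), exponent 1; 61 ≡ 1 (mod 4), exponent 1.
All primes ≡ 3 (mod 4) appear to even exponent (or don't appear), so by the two-squares theorem n IS expressible as a sum of two squares.
Step 3: Build a representation. Here n = 17 · 61 is a product of primes ≡ 1 (mod 4). Each prime p ≡ 1 (mod 4) is itself a sum of two squares; find a² by testing p − a² for a perfect square:
  17: 17 − 1² = 16 = 4² ⇒ 17 = 1² + 4².
  61: 61 − 1² = 60, 61 − 2² = 57, 61 − 3² = 52, 61 − 4² = 45, 61 − 5² = 36 = 6² ⇒ 61 = 5² + 6².
  Combine using the Brahmagupta–Fibonacci identity (a² + b²)(c² + d²) = (ac − bd)² + (ad + bc)² = (ac + bd)² + (ad − bc)²:
  17 · 61 = 1037: from (1² + 4²)(5² + 6²), take (1·5 − 4·6, 1·6 + 4·5) = (5 − 24, 6 + 20) = (-19, 26); dropping signs (only squares matter) gives (19, 26); check 19² + 26² = 361 + 676 = 1037 ✓.
Step 4: Order so x ≤ y and verify: 19² + 26² = 361 + 676 = 1037 = n. ✓

n = 1037 = 19² + 26² (one valid representation with x ≤ y).


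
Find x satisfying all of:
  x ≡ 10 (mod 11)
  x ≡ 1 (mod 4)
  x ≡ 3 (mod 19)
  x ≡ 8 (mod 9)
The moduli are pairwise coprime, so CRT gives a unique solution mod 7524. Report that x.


Product of moduli M = 11 · 4 · 19 · 9 = 7524.
Merge one congruence at a time:
  Start: x ≡ 10 (mod 11).
  Combine with x ≡ 1 (mod 4); new modulus lcm = 44.
    Write x = 10 + 11·t and substitute into x ≡ 1 (mod 4): 11·t ≡ 1 − 10 = -9 (mod 4).
    Reduce coefficients mod 4: 3·t ≡ 3 (mod 4).
    The inverse of 3 mod 4 is 3 (since 3·3 = 9 = 2·4 + 1), so t ≡ 3·3 = 9 ≡ 1 (mod 4).
    Then x = 10 + 11·1 = 21, valid modulo lcm(11, 4) = 44: x ≡ 21 (mod 44).
  Combine with x ≡ 3 (mod 19); new modulus lcm = 836.
    Write x = 21 + 44·t and substitute into x ≡ 3 (mod 19): 44·t ≡ 3 − 21 = -18 (mod 19).
    Reduce coefficients mod 19: 6·t ≡ 1 (mod 19).
    The inverse of 6 mod 19 is 16 (since 6·16 = 96 = 5·19 + 1), so t ≡ 16·1 = 16 ≡ 16 (mod 19).
    Then x = 21 + 44·16 = 725, valid modulo lcm(44, 19) = 836: x ≡ 725 (mod 836).
  Combine with x ≡ 8 (mod 9); new modulus lcm = 7524.
    Write x = 725 + 836·t and substitute into x ≡ 8 (mod 9): 836·t ≡ 8 − 725 = -717 (mod 9).
    Reduce coefficients mod 9: 8·t ≡ 3 (mod 9).
    The inverse of 8 mod 9 is 8 (since 8·8 = 64 = 7·9 + 1), so t ≡ 8·3 = 24 ≡ 6 (mod 9).
    Then x = 725 + 836·6 = 5741, valid modulo lcm(836, 9) = 7524: x ≡ 5741 (mod 7524).
Verify against each original: 5741 mod 11 = 10, 5741 mod 4 = 1, 5741 mod 19 = 3, 5741 mod 9 = 8.

x ≡ 5741 (mod 7524).


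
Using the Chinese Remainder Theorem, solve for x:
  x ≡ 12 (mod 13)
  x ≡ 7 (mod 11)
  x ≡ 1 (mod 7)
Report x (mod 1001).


Moduli 13, 11, 7 are pairwise coprime; by CRT there is a unique solution modulo M = 13 · 11 · 7 = 1001.
Solve pairwise, accumulating the modulus:
  Start with x ≡ 12 (mod 13).
  Combine with x ≡ 7 (mod 11): since gcd(13, 11) = 1, we get a unique residue mod 143.
    Write x = 12 + 13·t and substitute into x ≡ 7 (mod 11): 13·t ≡ 7 − 12 = -5 (mod 11).
    Reduce coefficients mod 11: 2·t ≡ 6 (mod 11).
    The inverse of 2 mod 11 is 6 (since 2·6 = 12 = 1·11 + 1), so t ≡ 6·6 = 36 ≡ 3 (mod 11).
    Then x = 12 + 13·3 = 51, valid modulo lcm(13, 11) = 143: x ≡ 51 (mod 143).
  Combine with x ≡ 1 (mod 7): since gcd(143, 7) = 1, we get a unique residue mod 1001.
    Write x = 51 + 143·t and substitute into x ≡ 1 (mod 7): 143·t ≡ 1 − 51 = -50 (mod 7).
    Reduce coefficients mod 7: 3·t ≡ 6 (mod 7).
    The inverse of 3 mod 7 is 5 (since 3·5 = 15 = 2·7 + 1), so t ≡ 5·6 = 30 ≡ 2 (mod 7).
    Then x = 51 + 143·2 = 337, valid modulo lcm(143, 7) = 1001: x ≡ 337 (mod 1001).
Verify: 337 mod 13 = 12 ✓, 337 mod 11 = 7 ✓, 337 mod 7 = 1 ✓.

x ≡ 337 (mod 1001).


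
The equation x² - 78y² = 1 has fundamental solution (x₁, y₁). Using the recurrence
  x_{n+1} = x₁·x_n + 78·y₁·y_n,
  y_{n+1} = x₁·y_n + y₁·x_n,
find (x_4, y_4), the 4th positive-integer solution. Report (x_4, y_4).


Step 1: Find the fundamental solution (x₁, y₁) of x² - 78y² = 1.
  Expand √78 as a continued fraction. a₀ = ⌊√78⌋ = 8; iterate m_{k+1} = d_k·a_k − m_k, d_{k+1} = (78 − m_{k+1}²)/d_k, a_{k+1} = ⌊(a₀ + m_{k+1})/d_{k+1}⌋ (starting m₀ = 0, d₀ = 1), with convergents p_k = a_k·p_{k-1} + p_{k-2}, q_k = a_k·q_{k-1} + q_{k-2} (p₋₁ = 1, q₋₁ = 0):
  k = 0: a₀ = 8; p₀/q₀ = 8/1; p₀² − 78·q₀² = 64 − 78 = -14.
  k = 1: m = 8, d = 14, a = ⌊(8 + 8)/14⌋ = 1; p/q = (1·8 + 1)/(1·1 + 0) = 9/1; p² − 78·q² = 81 − 78 = 3.
  k = 2: m = 6, d = 3, a = ⌊(8 + 6)/3⌋ = 4; p/q = (4·9 + 8)/(4·1 + 1) = 44/5; p² − 78·q² = 1936 − 1950 = -14.
  k = 3: m = 6, d = 14, a = ⌊(8 + 6)/14⌋ = 1; p/q = (1·44 + 9)/(1·5 + 1) = 53/6; p² − 78·q² = 2809 − 2808 = 1.
  The first convergent with p² − 78·q² = 1 gives the fundamental solution (x₁, y₁) = (53, 6).
Step 2: Apply the recurrence (x_{n+1}, y_{n+1}) = (x₁x_n + 78y₁y_n, x₁y_n + y₁x_n) repeatedly.
  From (x_1, y_1) = (53, 6): x_2 = 53·53 + 78·6·6 = 5617; y_2 = 53·6 + 6·53 = 636.
  From (x_2, y_2) = (5617, 636): x_3 = 53·5617 + 78·6·636 = 595349; y_3 = 53·636 + 6·5617 = 67410.
  From (x_3, y_3) = (595349, 67410): x_4 = 53·595349 + 78·6·67410 = 63101377; y_4 = 53·67410 + 6·595349 = 7144824.
Step 3: Verify x_4² - 78·y_4² = 3981783779296129 - 3981783779296128 = 1 (should be 1). ✓

(x_1, y_1) = (53, 6); (x_4, y_4) = (63101377, 7144824).


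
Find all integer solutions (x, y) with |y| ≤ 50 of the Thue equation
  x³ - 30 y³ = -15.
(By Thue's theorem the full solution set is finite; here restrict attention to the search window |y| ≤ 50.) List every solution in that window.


The equation is x³ - 30y³ = -15. For fixed y, x³ = 30·y³ − 15, so a solution requires the RHS to be a perfect cube.
Strategy: iterate y from -50 to 50, compute RHS = 30·y³ − 15, and check whether it is a (positive or negative) perfect cube.
Check small values of y:
  y = 0: RHS = -15 is not a perfect cube.
  y = 1: RHS = 15 is not a perfect cube.
  y = -1: RHS = -45 is not a perfect cube.
  y = 2: RHS = 225 is not a perfect cube.
  y = -2: RHS = -255 is not a perfect cube.
  y = 3: RHS = 795 is not a perfect cube.
  y = -3: RHS = -825 is not a perfect cube.
Continuing the search up to |y| = 50 finds no solutions either.
No (x, y) in the scanned range satisfies the equation.

No integer solutions with |y| ≤ 50.


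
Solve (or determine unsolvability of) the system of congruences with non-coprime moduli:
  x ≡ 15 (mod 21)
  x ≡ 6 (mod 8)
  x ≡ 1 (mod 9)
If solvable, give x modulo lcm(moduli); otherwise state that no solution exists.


Moduli 21, 8, 9 are not pairwise coprime, so CRT works modulo lcm(m_i) when all pairwise compatibility conditions hold.
Pairwise compatibility: gcd(m_i, m_j) must divide a_i - a_j for every pair.
Merge one congruence at a time:
  Start: x ≡ 15 (mod 21).
  Combine with x ≡ 6 (mod 8): gcd(21, 8) = 1; 6 - 15 = -9, which IS divisible by 1, so compatible.
    Write x = 15 + 21·t and substitute into x ≡ 6 (mod 8): 21·t ≡ 6 − 15 = -9 (mod 8).
    Reduce coefficients mod 8: 5·t ≡ 7 (mod 8).
    The inverse of 5 mod 8 is 5 (since 5·5 = 25 = 3·8 + 1), so t ≡ 5·7 = 35 ≡ 3 (mod 8).
    Then x = 15 + 21·3 = 78, valid modulo lcm(21, 8) = 168: x ≡ 78 (mod 168).
  Combine with x ≡ 1 (mod 9): gcd(168, 9) = 3, and 1 - 78 = -77 is NOT divisible by 3.
    ⇒ system is inconsistent (no integer solution).

No solution (the system is inconsistent).


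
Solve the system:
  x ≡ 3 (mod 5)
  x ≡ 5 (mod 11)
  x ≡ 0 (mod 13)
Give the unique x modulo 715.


Moduli 5, 11, 13 are pairwise coprime; by CRT there is a unique solution modulo M = 5 · 11 · 13 = 715.
Solve pairwise, accumulating the modulus:
  Start with x ≡ 3 (mod 5).
  Combine with x ≡ 5 (mod 11): since gcd(5, 11) = 1, we get a unique residue mod 55.
    Write x = 3 + 5·t and substitute into x ≡ 5 (mod 11): 5·t ≡ 5 − 3 = 2 (mod 11).
    The inverse of 5 mod 11 is 9 (since 5·9 = 45 = 4·11 + 1), so t ≡ 9·2 = 18 ≡ 7 (mod 11).
    Then x = 3 + 5·7 = 38, valid modulo lcm(5, 11) = 55: x ≡ 38 (mod 55).
  Combine with x ≡ 0 (mod 13): since gcd(55, 13) = 1, we get a unique residue mod 715.
    Write x = 38 + 55·t and substitute into x ≡ 0 (mod 13): 55·t ≡ 0 − 38 = -38 (mod 13).
    Reduce coefficients mod 13: 3·t ≡ 1 (mod 13).
    The inverse of 3 mod 13 is 9 (since 3·9 = 27 = 2·13 + 1), so t ≡ 9·1 = 9 ≡ 9 (mod 13).
    Then x = 38 + 55·9 = 533, valid modulo lcm(55, 13) = 715: x ≡ 533 (mod 715).
Verify: 533 mod 5 = 3 ✓, 533 mod 11 = 5 ✓, 533 mod 13 = 0 ✓.

x ≡ 533 (mod 715).


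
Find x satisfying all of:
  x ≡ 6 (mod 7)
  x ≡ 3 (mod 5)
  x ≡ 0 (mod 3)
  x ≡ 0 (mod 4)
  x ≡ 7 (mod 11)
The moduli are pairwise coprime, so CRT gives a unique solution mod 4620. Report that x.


Product of moduli M = 7 · 5 · 3 · 4 · 11 = 4620.
Merge one congruence at a time:
  Start: x ≡ 6 (mod 7).
  Combine with x ≡ 3 (mod 5); new modulus lcm = 35.
    Write x = 6 + 7·t and substitute into x ≡ 3 (mod 5): 7·t ≡ 3 − 6 = -3 (mod 5).
    Reduce coefficients mod 5: 2·t ≡ 2 (mod 5).
    The inverse of 2 mod 5 is 3 (since 2·3 = 6 = 1·5 + 1), so t ≡ 3·2 = 6 ≡ 1 (mod 5).
    Then x = 6 + 7·1 = 13, valid modulo lcm(7, 5) = 35: x ≡ 13 (mod 35).
  Combine with x ≡ 0 (mod 3); new modulus lcm = 105.
    Write x = 13 + 35·t and substitute into x ≡ 0 (mod 3): 35·t ≡ 0 − 13 = -13 (mod 3).
    Reduce coefficients mod 3: 2·t ≡ 2 (mod 3).
    The inverse of 2 mod 3 is 2 (since 2·2 = 4 = 1·3 + 1), so t ≡ 2·2 = 4 ≡ 1 (mod 3).
    Then x = 13 + 35·1 = 48, valid modulo lcm(35, 3) = 105: x ≡ 48 (mod 105).
  Combine with x ≡ 0 (mod 4); new modulus lcm = 420.
    Write x = 48 + 105·t and substitute into x ≡ 0 (mod 4): 105·t ≡ 0 − 48 = -48 (mod 4).
    Reduce coefficients mod 4: 1·t ≡ 0 (mod 4).
    So t ≡ 0 (mod 4).
    Then x = 48 + 105·0 = 48, valid modulo lcm(105, 4) = 420: x ≡ 48 (mod 420).
  Combine with x ≡ 7 (mod 11); new modulus lcm = 4620.
    Write x = 48 + 420·t and substitute into x ≡ 7 (mod 11): 420·t ≡ 7 − 48 = -41 (mod 11).
    Reduce coefficients mod 11: 2·t ≡ 3 (mod 11).
    The inverse of 2 mod 11 is 6 (since 2·6 = 12 = 1·11 + 1), so t ≡ 6·3 = 18 ≡ 7 (mod 11).
    Then x = 48 + 420·7 = 2988, valid modulo lcm(420, 11) = 4620: x ≡ 2988 (mod 4620).
Verify against each original: 2988 mod 7 = 6, 2988 mod 5 = 3, 2988 mod 3 = 0, 2988 mod 4 = 0, 2988 mod 11 = 7.

x ≡ 2988 (mod 4620).
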